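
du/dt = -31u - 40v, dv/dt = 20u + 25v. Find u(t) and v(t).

Coefficient matrix A = [[-31, -40], [20, 25]].
Characteristic polynomial det(A - λI) = λ^2 + 6λ + 25 = 0.
Eigenvalues λ = -3 ± 4i (complex conjugate pair).
For λ=-3+4i: an eigenvector is (-3,2) - i(1,-1) = (-3 - i, 2 + i).
A real fundamental pair from Re and Im of e^((-3+4i)t)v: X_1 = e^(-3t)(cos(4t)·(-3,2) + sin(4t)·(1,-1)), X_2 = e^(-3t)(sin(4t)·(-3,2) - cos(4t)·(1,-1)).
General solution: C_1X_1 + C_2X_2.

u(t) = C_1e^(-3t)sin(4t) - 3C_1e^(-3t)cos(4t) - 3C_2e^(-3t)sin(4t) - C_2e^(-3t)cos(4t), v(t) = -C_1e^(-3t)sin(4t) + 2C_1e^(-3t)cos(4t) + 2C_2e^(-3t)sin(4t) + C_2e^(-3t)cos(4t)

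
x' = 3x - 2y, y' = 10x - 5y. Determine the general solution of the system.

x(t) = -C_1e^(-t)cos(2t) - C_2e^(-t)sin(2t), y(t) = -C_1e^(-t)sin(2t) - 2C_1e^(-t)cos(2t) - 2C_2e^(-t)sin(2t) + C_2e^(-t)cos(2t)

Coefficient matrix A = [[3, -2], [10, -5]].
Characteristic polynomial det(A - λI) = λ^2 + 2λ + 5 = 0.
Eigenvalues λ = -1 ± 2i (complex conjugate pair).
For λ=-1+2i: an eigenvector is (-1,-2) - i(0,-1) = (-1, -2 + i).
A real fundamental pair from Re and Im of e^((-1+2i)t)v: X_1 = e^(-t)(cos(2t)·(-1,-2) + sin(2t)·(0,-1)), X_2 = e^(-t)(sin(2t)·(-1,-2) - cos(2t)·(0,-1)).
General solution: C_1X_1 + C_2X_2.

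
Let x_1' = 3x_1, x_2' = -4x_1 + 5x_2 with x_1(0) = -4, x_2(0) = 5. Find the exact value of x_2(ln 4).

12800

A = [[3,0],[-4,5]]; eigenvalues λ = 5, 3.
Eigenvectors: (0,1) for λ=5, (-1,-2) for λ=3.
From the initial condition, c_1 = 13, c_2 = 4.
x_2(ln 4) = (13)(4^5)(1) + (4)(4^3)(-2) = 12800.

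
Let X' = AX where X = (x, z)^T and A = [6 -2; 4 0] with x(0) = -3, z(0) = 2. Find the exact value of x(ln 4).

A = [[6,-2],[4,0]]; eigenvalues λ = 4, 2.
Eigenvectors: (-1,-1) for λ=4, (1,2) for λ=2.
From the initial condition, c_1 = 8, c_2 = 5.
x(ln 4) = (8)(4^4)(-1) + (5)(4^2)(1) = -1968.

-1968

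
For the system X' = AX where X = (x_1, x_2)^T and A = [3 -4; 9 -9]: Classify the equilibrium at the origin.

stable improper node

A = [[3,-4],[9,-9]]; det(A-λI) = λ^2 + 6λ + 9.
repeated λ = -3 with a single eigenvector.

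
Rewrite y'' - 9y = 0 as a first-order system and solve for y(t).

y(t) = C_1e^(-3t) + C_2e^(3t)

Let x_1 = y, x_2 = y'. Then x_1' = x_2 and x_2' = 9x_1.
A = [[0,1],[9,0]]; det(A-λI) = λ^2 - 9.
Eigenvalues λ = -3, 3 with eigenvectors (1,-3), (1,3).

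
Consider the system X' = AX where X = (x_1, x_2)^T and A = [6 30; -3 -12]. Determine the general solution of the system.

x_1(t) = c_1e^(-3t)sin(3t) - 3c_1e^(-3t)cos(3t) - 3c_2e^(-3t)sin(3t) - c_2e^(-3t)cos(3t), x_2(t) = c_1e^(-3t)cos(3t) + c_2e^(-3t)sin(3t)

Coefficient matrix A = [[6, 30], [-3, -12]].
Characteristic polynomial det(A - λI) = λ^2 + 6λ + 18 = 0.
Eigenvalues λ = -3 ± 3i (complex conjugate pair).
For λ=-3+3i: an eigenvector is (-3,1) - i(1,0) = (-3 - i, 1).
A real fundamental pair from Re and Im of e^((-3+3i)t)v: X_1 = e^(-3t)(cos(3t)·(-3,1) + sin(3t)·(1,0)), X_2 = e^(-3t)(sin(3t)·(-3,1) - cos(3t)·(1,0)).
General solution: c_1X_1 + c_2X_2.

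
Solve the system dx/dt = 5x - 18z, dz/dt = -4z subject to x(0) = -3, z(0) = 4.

Coefficient matrix A = [[5, -18], [0, -4]].
Characteristic polynomial det(A - λI) = λ^2 - λ - 20 = 0.
Eigenvalues λ = -4, 5.
For λ=-4: (A-λI) row 1 is [9, -18], so an eigenvector is (-2, -1).
For λ=5: (A-λI) row 1 is [0, -18], so an eigenvector is (1, 0).
General solution: C_1e^(-4t)(-2,-1) + C_2e^(5t)(1,0).
Applying x(0)=-3, z(0)=4 gives C_1=-4, C_2=-11.

x(t) = -11e^(5t) + 8e^(-4t), z(t) = 4e^(-4t)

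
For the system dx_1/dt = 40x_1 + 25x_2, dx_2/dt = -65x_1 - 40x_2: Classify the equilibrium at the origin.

center

A = [[40,25],[-65,-40]]; det(A-λI) = λ^2 + 25.
λ = 0 ± 5i: zero real part.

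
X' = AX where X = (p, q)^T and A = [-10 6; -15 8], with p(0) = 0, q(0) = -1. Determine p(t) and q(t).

p(t) = -2e^(-t)sin(3t), q(t) = -3e^(-t)sin(3t) - e^(-t)cos(3t)

Coefficient matrix A = [[-10, 6], [-15, 8]].
Characteristic polynomial det(A - λI) = λ^2 + 2λ + 10 = 0.
Eigenvalues λ = -1 ± 3i (complex conjugate pair).
For λ=-1+3i: an eigenvector is (1,1) - i(-1,-2) = (1 + i, 1 + 2i).
A real fundamental pair from Re and Im of e^((-1+3i)t)v: X_1 = e^(-t)(cos(3t)·(1,1) + sin(3t)·(-1,-2)), X_2 = e^(-t)(sin(3t)·(1,1) - cos(3t)·(-1,-2)).
General solution: c_1X_1 + c_2X_2.
Applying p(0)=0, q(0)=-1 gives c_1=1, c_2=-1.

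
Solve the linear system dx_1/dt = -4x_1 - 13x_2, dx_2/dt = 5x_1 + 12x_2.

x_1(t) = 2K_1e^(4t)sin(t) + 3K_1e^(4t)cos(t) + 3K_2e^(4t)sin(t) - 2K_2e^(4t)cos(t), x_2(t) = -K_1e^(4t)sin(t) - 2K_1e^(4t)cos(t) - 2K_2e^(4t)sin(t) + K_2e^(4t)cos(t)

Coefficient matrix A = [[-4, -13], [5, 12]].
Characteristic polynomial det(A - λI) = λ^2 - 8λ + 17 = 0.
Eigenvalues λ = 4 ± i (complex conjugate pair).
For λ=4+i: an eigenvector is (3,-2) - i(2,-1) = (3 - 2i, -2 + i).
A real fundamental pair from Re and Im of e^((4+i)t)v: X_1 = e^(4t)(cos(t)·(3,-2) + sin(t)·(2,-1)), X_2 = e^(4t)(sin(t)·(3,-2) - cos(t)·(2,-1)).
General solution: K_1X_1 + K_2X_2.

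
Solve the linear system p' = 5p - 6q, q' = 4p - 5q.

Coefficient matrix A = [[5, -6], [4, -5]].
Characteristic polynomial det(A - λI) = λ^2 - 1 = 0.
Eigenvalues λ = -1, 1.
For λ=-1: (A-λI) row 1 is [6, -6], so an eigenvector is (1, 1).
For λ=1: (A-λI) row 1 is [4, -6], so an eigenvector is (-3, -2).
General solution: C_1e^(-t)(1,1) + C_2e^(t)(-3,-2).

p(t) = C_1e^(-t) - 3C_2e^(t), q(t) = C_1e^(-t) - 2C_2e^(t)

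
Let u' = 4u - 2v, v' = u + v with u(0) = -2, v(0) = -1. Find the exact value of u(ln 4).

-128

A = [[4,-2],[1,1]]; eigenvalues λ = 3, 2.
Eigenvectors: (-2,-1) for λ=3, (1,1) for λ=2.
From the initial condition, c_1 = 1, c_2 = 0.
u(ln 4) = (1)(4^3)(-2) + (0)(4^2)(1) = -128.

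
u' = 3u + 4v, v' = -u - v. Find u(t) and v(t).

u(t) = 2c_1e^(t) + 2c_2te^(t) - 3c_2e^(t), v(t) = -c_1e^(t) - c_2te^(t) + 2c_2e^(t)

Coefficient matrix A = [[3, 4], [-1, -1]].
Characteristic polynomial det(A - λI) = λ^2 - 2λ + 1 = 0.
Single eigenvalue λ = 1 with algebraic multiplicity 2.
Eigenvector v = (2,-1); generalized eigenvector w with (A-λI)w=v is (-3,2).
General solution: e^(t)[c_1·v + c_2·(t·v + w)].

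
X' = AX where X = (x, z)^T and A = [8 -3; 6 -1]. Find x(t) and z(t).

Coefficient matrix A = [[8, -3], [6, -1]].
Characteristic polynomial det(A - λI) = λ^2 - 7λ + 10 = 0.
Eigenvalues λ = 5, 2.
For λ=5: (A-λI) row 1 is [3, -3], so an eigenvector is (1, 1).
For λ=2: (A-λI) row 1 is [6, -3], so an eigenvector is (1, 2).
General solution: K_1e^(5t)(1,1) + K_2e^(2t)(1,2).

x(t) = K_1e^(5t) + K_2e^(2t), z(t) = K_1e^(5t) + 2K_2e^(2t)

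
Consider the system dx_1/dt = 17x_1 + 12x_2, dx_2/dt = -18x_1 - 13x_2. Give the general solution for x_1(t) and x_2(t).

Coefficient matrix A = [[17, 12], [-18, -13]].
Characteristic polynomial det(A - λI) = λ^2 - 4λ - 5 = 0.
Eigenvalues λ = -1, 5.
For λ=-1: (A-λI) row 1 is [18, 12], so an eigenvector is (2, -3).
For λ=5: (A-λI) row 1 is [12, 12], so an eigenvector is (1, -1).
General solution: K_1e^(-t)(2,-3) + K_2e^(5t)(1,-1).

x_1(t) = 2K_1e^(-t) + K_2e^(5t), x_2(t) = -3K_1e^(-t) - K_2e^(5t)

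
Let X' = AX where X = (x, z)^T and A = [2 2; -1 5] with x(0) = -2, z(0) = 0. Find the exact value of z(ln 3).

A = [[2,2],[-1,5]]; eigenvalues λ = 4, 3.
Eigenvectors: (1,1) for λ=4, (-2,-1) for λ=3.
From the initial condition, c_1 = 2, c_2 = 2.
z(ln 3) = (2)(3^4)(1) + (2)(3^3)(-1) = 108.

108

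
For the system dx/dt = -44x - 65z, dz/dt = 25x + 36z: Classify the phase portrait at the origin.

A = [[-44,-65],[25,36]]; det(A-λI) = λ^2 + 8λ + 41.
λ = -4 ± 5i: negative real part.

stable spiral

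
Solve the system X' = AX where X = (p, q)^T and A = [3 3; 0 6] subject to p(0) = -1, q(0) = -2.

p(t) = -2e^(6t) + e^(3t), q(t) = -2e^(6t)

Coefficient matrix A = [[3, 3], [0, 6]].
Characteristic polynomial det(A - λI) = λ^2 - 9λ + 18 = 0.
Eigenvalues λ = 3, 6.
For λ=3: (A-λI) row 1 is [0, 3], so an eigenvector is (-1, 0).
For λ=6: (A-λI) row 1 is [-3, 3], so an eigenvector is (1, 1).
General solution: C_1e^(3t)(-1,0) + C_2e^(6t)(1,1).
Applying p(0)=-1, q(0)=-2 gives C_1=-1, C_2=-2.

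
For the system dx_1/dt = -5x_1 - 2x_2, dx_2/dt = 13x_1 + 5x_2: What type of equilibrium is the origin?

A = [[-5,-2],[13,5]]; det(A-λI) = λ^2 + 1.
λ = 0 ± i: zero real part.

center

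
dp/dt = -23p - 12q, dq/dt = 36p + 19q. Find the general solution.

Coefficient matrix A = [[-23, -12], [36, 19]].
Characteristic polynomial det(A - λI) = λ^2 + 4λ - 5 = 0.
Eigenvalues λ = 1, -5.
For λ=1: (A-λI) row 1 is [-24, -12], so an eigenvector is (-1, 2).
For λ=-5: (A-λI) row 1 is [-18, -12], so an eigenvector is (2, -3).
General solution: K_1e^(t)(-1,2) + K_2e^(-5t)(2,-3).

p(t) = -K_1e^(t) + 2K_2e^(-5t), q(t) = 2K_1e^(t) - 3K_2e^(-5t)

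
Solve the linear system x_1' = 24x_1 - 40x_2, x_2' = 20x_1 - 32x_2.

x_1(t) = -c_1e^(-4t)sin(4t) - 3c_1e^(-4t)cos(4t) - 3c_2e^(-4t)sin(4t) + c_2e^(-4t)cos(4t), x_2(t) = -c_1e^(-4t)sin(4t) - 2c_1e^(-4t)cos(4t) - 2c_2e^(-4t)sin(4t) + c_2e^(-4t)cos(4t)

Coefficient matrix A = [[24, -40], [20, -32]].
Characteristic polynomial det(A - λI) = λ^2 + 8λ + 32 = 0.
Eigenvalues λ = -4 ± 4i (complex conjugate pair).
For λ=-4+4i: an eigenvector is (-3,-2) - i(-1,-1) = (-3 + i, -2 + i).
A real fundamental pair from Re and Im of e^((-4+4i)t)v: X_1 = e^(-4t)(cos(4t)·(-3,-2) + sin(4t)·(-1,-1)), X_2 = e^(-4t)(sin(4t)·(-3,-2) - cos(4t)·(-1,-1)).
General solution: c_1X_1 + c_2X_2.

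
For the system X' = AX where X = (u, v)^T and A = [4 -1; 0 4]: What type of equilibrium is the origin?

A = [[4,-1],[0,4]]; det(A-λI) = λ^2 - 8λ + 16.
repeated λ = 4 with a single eigenvector.

unstable improper node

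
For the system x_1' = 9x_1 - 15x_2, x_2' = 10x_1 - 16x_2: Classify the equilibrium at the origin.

stable node

A = [[9,-15],[10,-16]]; det(A-λI) = λ^2 + 7λ + 6.
λ = -1, -6: both negative.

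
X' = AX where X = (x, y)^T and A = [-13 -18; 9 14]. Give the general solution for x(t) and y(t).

x(t) = c_1e^(5t) + 2c_2e^(-4t), y(t) = -c_1e^(5t) - c_2e^(-4t)

Coefficient matrix A = [[-13, -18], [9, 14]].
Characteristic polynomial det(A - λI) = λ^2 - λ - 20 = 0.
Eigenvalues λ = 5, -4.
For λ=5: (A-λI) row 1 is [-18, -18], so an eigenvector is (1, -1).
For λ=-4: (A-λI) row 1 is [-9, -18], so an eigenvector is (2, -1).
General solution: c_1e^(5t)(1,-1) + c_2e^(-4t)(2,-1).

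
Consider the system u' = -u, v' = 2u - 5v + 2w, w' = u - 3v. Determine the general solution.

u(t) = K_1e^(-t), v(t) = -2K_2e^(-2t) + K_3e^(-3t), w(t) = -K_1e^(-t) - 3K_2e^(-2t) + K_3e^(-3t)

Coefficient matrix A = [[-1, 0, 0], [2, -5, 2], [1, -3, 0]].
det(A - λI) = 0 gives eigenvalues λ = -1, -2, -3.
For λ=-1: eigenvector (1,0,-1).
For λ=-2: eigenvector (0,-2,-3).
For λ=-3: eigenvector (0,1,1).
General solution: K_1e^(-t)(1,0,-1) + K_2e^(-2t)(0,-2,-3) + K_3e^(-3t)(0,1,1).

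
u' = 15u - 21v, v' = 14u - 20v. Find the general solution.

u(t) = -3K_1e^(t) - K_2e^(-6t), v(t) = -2K_1e^(t) - K_2e^(-6t)

Coefficient matrix A = [[15, -21], [14, -20]].
Characteristic polynomial det(A - λI) = λ^2 + 5λ - 6 = 0.
Eigenvalues λ = 1, -6.
For λ=1: (A-λI) row 1 is [14, -21], so an eigenvector is (-3, -2).
For λ=-6: (A-λI) row 1 is [21, -21], so an eigenvector is (-1, -1).
General solution: K_1e^(t)(-3,-2) + K_2e^(-6t)(-1,-1).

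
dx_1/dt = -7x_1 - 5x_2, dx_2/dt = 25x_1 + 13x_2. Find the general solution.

Coefficient matrix A = [[-7, -5], [25, 13]].
Characteristic polynomial det(A - λI) = λ^2 - 6λ + 34 = 0.
Eigenvalues λ = 3 ± 5i (complex conjugate pair).
For λ=3+5i: an eigenvector is (-1,2) - i(0,-1) = (-1, 2 + i).
A real fundamental pair from Re and Im of e^((3+5i)t)v: X_1 = e^(3t)(cos(5t)·(-1,2) + sin(5t)·(0,-1)), X_2 = e^(3t)(sin(5t)·(-1,2) - cos(5t)·(0,-1)).
General solution: K_1X_1 + K_2X_2.

x_1(t) = -K_1e^(3t)cos(5t) - K_2e^(3t)sin(5t), x_2(t) = -K_1e^(3t)sin(5t) + 2K_1e^(3t)cos(5t) + 2K_2e^(3t)sin(5t) + K_2e^(3t)cos(5t)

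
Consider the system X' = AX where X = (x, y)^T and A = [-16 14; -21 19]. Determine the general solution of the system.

Coefficient matrix A = [[-16, 14], [-21, 19]].
Characteristic polynomial det(A - λI) = λ^2 - 3λ - 10 = 0.
Eigenvalues λ = 5, -2.
For λ=5: (A-λI) row 1 is [-21, 14], so an eigenvector is (-2, -3).
For λ=-2: (A-λI) row 1 is [-14, 14], so an eigenvector is (1, 1).
General solution: c_1e^(5t)(-2,-3) + c_2e^(-2t)(1,1).

x(t) = -2c_1e^(5t) + c_2e^(-2t), y(t) = -3c_1e^(5t) + c_2e^(-2t)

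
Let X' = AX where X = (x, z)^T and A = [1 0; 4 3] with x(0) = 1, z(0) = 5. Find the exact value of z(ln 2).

52

A = [[1,0],[4,3]]; eigenvalues λ = 3, 1.
Eigenvectors: (0,1) for λ=3, (1,-2) for λ=1.
From the initial condition, c_1 = 7, c_2 = 1.
z(ln 2) = (7)(2^3)(1) + (1)(2^1)(-2) = 52.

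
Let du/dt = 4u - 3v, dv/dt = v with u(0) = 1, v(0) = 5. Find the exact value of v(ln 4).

20

A = [[4,-3],[0,1]]; eigenvalues λ = 4, 1.
Eigenvectors: (1,0) for λ=4, (-1,-1) for λ=1.
From the initial condition, c_1 = -4, c_2 = -5.
v(ln 4) = (-4)(4^4)(0) + (-5)(4^1)(-1) = 20.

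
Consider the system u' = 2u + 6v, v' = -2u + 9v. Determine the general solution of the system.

Coefficient matrix A = [[2, 6], [-2, 9]].
Characteristic polynomial det(A - λI) = λ^2 - 11λ + 30 = 0.
Eigenvalues λ = 5, 6.
For λ=5: (A-λI) row 1 is [-3, 6], so an eigenvector is (-2, -1).
For λ=6: (A-λI) row 1 is [-4, 6], so an eigenvector is (3, 2).
General solution: c_1e^(5t)(-2,-1) + c_2e^(6t)(3,2).

u(t) = -2c_1e^(5t) + 3c_2e^(6t), v(t) = -c_1e^(5t) + 2c_2e^(6t)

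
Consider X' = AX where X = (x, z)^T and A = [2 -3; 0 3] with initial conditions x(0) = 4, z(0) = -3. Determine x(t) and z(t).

x(t) = 9e^(3t) - 5e^(2t), z(t) = -3e^(3t)

Coefficient matrix A = [[2, -3], [0, 3]].
Characteristic polynomial det(A - λI) = λ^2 - 5λ + 6 = 0.
Eigenvalues λ = 3, 2.
For λ=3: (A-λI) row 1 is [-1, -3], so an eigenvector is (3, -1).
For λ=2: (A-λI) row 1 is [0, -3], so an eigenvector is (-1, 0).
General solution: K_1e^(3t)(3,-1) + K_2e^(2t)(-1,0).
Applying x(0)=4, z(0)=-3 gives K_1=3, K_2=5.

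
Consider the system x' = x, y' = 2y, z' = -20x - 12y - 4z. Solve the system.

Coefficient matrix A = [[1, 0, 0], [0, 2, 0], [-20, -12, -4]].
det(A - λI) = 0 gives eigenvalues λ = 1, 2, -4.
For λ=1: eigenvector (1,0,-4).
For λ=2: eigenvector (0,1,-2).
For λ=-4: eigenvector (0,0,1).
General solution: C_1e^(t)(1,0,-4) + C_2e^(2t)(0,1,-2) + C_3e^(-4t)(0,0,1).

x(t) = C_1e^(t), y(t) = C_2e^(2t), z(t) = -4C_1e^(t) - 2C_2e^(2t) + C_3e^(-4t)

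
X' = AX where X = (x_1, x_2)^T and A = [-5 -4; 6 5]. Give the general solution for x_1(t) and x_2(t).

Coefficient matrix A = [[-5, -4], [6, 5]].
Characteristic polynomial det(A - λI) = λ^2 - 1 = 0.
Eigenvalues λ = -1, 1.
For λ=-1: (A-λI) row 1 is [-4, -4], so an eigenvector is (-1, 1).
For λ=1: (A-λI) row 1 is [-6, -4], so an eigenvector is (-2, 3).
General solution: C_1e^(-t)(-1,1) + C_2e^(t)(-2,3).

x_1(t) = -C_1e^(-t) - 2C_2e^(t), x_2(t) = C_1e^(-t) + 3C_2e^(t)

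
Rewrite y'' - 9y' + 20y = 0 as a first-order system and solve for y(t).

y(t) = K_1e^(5t) + K_2e^(4t)

Let x_1 = y, x_2 = y'. Then x_1' = x_2 and x_2' = -20x_1 + 9x_2.
A = [[0,1],[-20,9]]; det(A-λI) = λ^2 - 9λ + 20.
Eigenvalues λ = 5, 4 with eigenvectors (1,5), (1,4).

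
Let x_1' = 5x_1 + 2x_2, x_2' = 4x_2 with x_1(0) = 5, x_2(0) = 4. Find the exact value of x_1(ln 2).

A = [[5,2],[0,4]]; eigenvalues λ = 4, 5.
Eigenvectors: (-2,1) for λ=4, (1,0) for λ=5.
From the initial condition, c_1 = 4, c_2 = 13.
x_1(ln 2) = (4)(2^4)(-2) + (13)(2^5)(1) = 288.

288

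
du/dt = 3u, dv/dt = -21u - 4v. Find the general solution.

u(t) = c_1e^(3t), v(t) = -3c_1e^(3t) + c_2e^(-4t)

Coefficient matrix A = [[3, 0], [-21, -4]].
Characteristic polynomial det(A - λI) = λ^2 + λ - 12 = 0.
Eigenvalues λ = 3, -4.
For λ=3: (A-λI) row 2 is [-21, -7], so an eigenvector is (1, -3).
For λ=-4: (A-λI) row 1 is [7, 0], so an eigenvector is (0, 1).
General solution: c_1e^(3t)(1,-3) + c_2e^(-4t)(0,1).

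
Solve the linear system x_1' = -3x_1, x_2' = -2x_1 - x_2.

x_1(t) = c_2e^(-3t), x_2(t) = -c_1e^(-t) + c_2e^(-3t)

Coefficient matrix A = [[-3, 0], [-2, -1]].
Characteristic polynomial det(A - λI) = λ^2 + 4λ + 3 = 0.
Eigenvalues λ = -1, -3.
For λ=-1: (A-λI) row 1 is [-2, 0], so an eigenvector is (0, -1).
For λ=-3: (A-λI) row 2 is [-2, 2], so an eigenvector is (1, 1).
General solution: c_1e^(-t)(0,-1) + c_2e^(-3t)(1,1).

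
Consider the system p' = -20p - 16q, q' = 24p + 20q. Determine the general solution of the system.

p(t) = -C_1e^(-4t) - 2C_2e^(4t), q(t) = C_1e^(-4t) + 3C_2e^(4t)

Coefficient matrix A = [[-20, -16], [24, 20]].
Characteristic polynomial det(A - λI) = λ^2 - 16 = 0.
Eigenvalues λ = -4, 4.
For λ=-4: (A-λI) row 1 is [-16, -16], so an eigenvector is (-1, 1).
For λ=4: (A-λI) row 1 is [-24, -16], so an eigenvector is (-2, 3).
General solution: C_1e^(-4t)(-1,1) + C_2e^(4t)(-2,3).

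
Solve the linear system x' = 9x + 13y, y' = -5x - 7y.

x(t) = -2K_1e^(t)sin(t) + 3K_1e^(t)cos(t) + 3K_2e^(t)sin(t) + 2K_2e^(t)cos(t), y(t) = K_1e^(t)sin(t) - 2K_1e^(t)cos(t) - 2K_2e^(t)sin(t) - K_2e^(t)cos(t)

Coefficient matrix A = [[9, 13], [-5, -7]].
Characteristic polynomial det(A - λI) = λ^2 - 2λ + 2 = 0.
Eigenvalues λ = 1 ± i (complex conjugate pair).
For λ=1+i: an eigenvector is (3,-2) - i(-2,1) = (3 + 2i, -2 - i).
A real fundamental pair from Re and Im of e^((1+i)t)v: X_1 = e^(t)(cos(t)·(3,-2) + sin(t)·(-2,1)), X_2 = e^(t)(sin(t)·(3,-2) - cos(t)·(-2,1)).
General solution: K_1X_1 + K_2X_2.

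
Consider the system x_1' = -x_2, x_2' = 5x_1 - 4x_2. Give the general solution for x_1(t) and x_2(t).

Coefficient matrix A = [[0, -1], [5, -4]].
Characteristic polynomial det(A - λI) = λ^2 + 4λ + 5 = 0.
Eigenvalues λ = -2 ± i (complex conjugate pair).
For λ=-2+i: an eigenvector is (-1,-2) - i(0,-1) = (-1, -2 + i).
A real fundamental pair from Re and Im of e^((-2+i)t)v: X_1 = e^(-2t)(cos(t)·(-1,-2) + sin(t)·(0,-1)), X_2 = e^(-2t)(sin(t)·(-1,-2) - cos(t)·(0,-1)).
General solution: K_1X_1 + K_2X_2.

x_1(t) = -K_1e^(-2t)cos(t) - K_2e^(-2t)sin(t), x_2(t) = -K_1e^(-2t)sin(t) - 2K_1e^(-2t)cos(t) - 2K_2e^(-2t)sin(t) + K_2e^(-2t)cos(t)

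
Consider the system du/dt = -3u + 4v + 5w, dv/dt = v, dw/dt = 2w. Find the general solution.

Coefficient matrix A = [[-3, 4, 5], [0, 1, 0], [0, 0, 2]].
det(A - λI) = 0 gives eigenvalues λ = -3, 1, 2.
For λ=-3: eigenvector (1,0,0).
For λ=1: eigenvector (1,1,0).
For λ=2: eigenvector (1,0,1).
General solution: K_1e^(-3t)(1,0,0) + K_2e^(t)(1,1,0) + K_3e^(2t)(1,0,1).

u(t) = K_1e^(-3t) + K_2e^(t) + K_3e^(2t), v(t) = K_2e^(t), w(t) = K_3e^(2t)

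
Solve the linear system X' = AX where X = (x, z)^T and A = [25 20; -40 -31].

x(t) = -2C_1e^(-3t)sin(4t) - C_1e^(-3t)cos(4t) - C_2e^(-3t)sin(4t) + 2C_2e^(-3t)cos(4t), z(t) = 3C_1e^(-3t)sin(4t) + C_1e^(-3t)cos(4t) + C_2e^(-3t)sin(4t) - 3C_2e^(-3t)cos(4t)

Coefficient matrix A = [[25, 20], [-40, -31]].
Characteristic polynomial det(A - λI) = λ^2 + 6λ + 25 = 0.
Eigenvalues λ = -3 ± 4i (complex conjugate pair).
For λ=-3+4i: an eigenvector is (-1,1) - i(-2,3) = (-1 + 2i, 1 - 3i).
A real fundamental pair from Re and Im of e^((-3+4i)t)v: X_1 = e^(-3t)(cos(4t)·(-1,1) + sin(4t)·(-2,3)), X_2 = e^(-3t)(sin(4t)·(-1,1) - cos(4t)·(-2,3)).
General solution: C_1X_1 + C_2X_2.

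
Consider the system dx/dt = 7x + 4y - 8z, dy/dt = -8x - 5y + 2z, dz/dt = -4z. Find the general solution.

Coefficient matrix A = [[7, 4, -8], [-8, -5, 2], [0, 0, -4]].
det(A - λI) = 0 gives eigenvalues λ = -1, 3, -4.
For λ=-1: eigenvector (-1,2,0).
For λ=3: eigenvector (-1,1,0).
For λ=-4: eigenvector (0,2,1).
General solution: C_1e^(-t)(-1,2,0) + C_2e^(3t)(-1,1,0) + C_3e^(-4t)(0,2,1).

x(t) = -C_1e^(-t) - C_2e^(3t), y(t) = 2C_1e^(-t) + C_2e^(3t) + 2C_3e^(-4t), z(t) = C_3e^(-4t)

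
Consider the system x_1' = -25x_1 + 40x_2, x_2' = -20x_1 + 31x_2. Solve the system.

Coefficient matrix A = [[-25, 40], [-20, 31]].
Characteristic polynomial det(A - λI) = λ^2 - 6λ + 25 = 0.
Eigenvalues λ = 3 ± 4i (complex conjugate pair).
For λ=3+4i: an eigenvector is (1,1) - i(3,2) = (1 - 3i, 1 - 2i).
A real fundamental pair from Re and Im of e^((3+4i)t)v: X_1 = e^(3t)(cos(4t)·(1,1) + sin(4t)·(3,2)), X_2 = e^(3t)(sin(4t)·(1,1) - cos(4t)·(3,2)).
General solution: c_1X_1 + c_2X_2.

x_1(t) = 3c_1e^(3t)sin(4t) + c_1e^(3t)cos(4t) + c_2e^(3t)sin(4t) - 3c_2e^(3t)cos(4t), x_2(t) = 2c_1e^(3t)sin(4t) + c_1e^(3t)cos(4t) + c_2e^(3t)sin(4t) - 2c_2e^(3t)cos(4t)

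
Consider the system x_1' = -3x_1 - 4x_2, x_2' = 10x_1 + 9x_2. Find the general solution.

Coefficient matrix A = [[-3, -4], [10, 9]].
Characteristic polynomial det(A - λI) = λ^2 - 6λ + 13 = 0.
Eigenvalues λ = 3 ± 2i (complex conjugate pair).
For λ=3+2i: an eigenvector is (-1,2) - i(-1,1) = (-1 + i, 2 - i).
A real fundamental pair from Re and Im of e^((3+2i)t)v: X_1 = e^(3t)(cos(2t)·(-1,2) + sin(2t)·(-1,1)), X_2 = e^(3t)(sin(2t)·(-1,2) - cos(2t)·(-1,1)).
General solution: c_1X_1 + c_2X_2.

x_1(t) = -c_1e^(3t)sin(2t) - c_1e^(3t)cos(2t) - c_2e^(3t)sin(2t) + c_2e^(3t)cos(2t), x_2(t) = c_1e^(3t)sin(2t) + 2c_1e^(3t)cos(2t) + 2c_2e^(3t)sin(2t) - c_2e^(3t)cos(2t)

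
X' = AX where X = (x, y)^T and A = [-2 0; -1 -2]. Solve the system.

x(t) = c_2e^(-2t), y(t) = -c_1e^(-2t) - c_2te^(-2t) - 3c_2e^(-2t)

Coefficient matrix A = [[-2, 0], [-1, -2]].
Characteristic polynomial det(A - λI) = λ^2 + 4λ + 4 = 0.
Single eigenvalue λ = -2 with algebraic multiplicity 2.
Eigenvector v = (0,-1); generalized eigenvector w with (A-λI)w=v is (1,-3).
General solution: e^(-2t)[c_1·v + c_2·(t·v + w)].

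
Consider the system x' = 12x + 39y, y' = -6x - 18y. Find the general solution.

Coefficient matrix A = [[12, 39], [-6, -18]].
Characteristic polynomial det(A - λI) = λ^2 + 6λ + 18 = 0.
Eigenvalues λ = -3 ± 3i (complex conjugate pair).
For λ=-3+3i: an eigenvector is (-2,1) - i(3,-1) = (-2 - 3i, 1 + i).
A real fundamental pair from Re and Im of e^((-3+3i)t)v: X_1 = e^(-3t)(cos(3t)·(-2,1) + sin(3t)·(3,-1)), X_2 = e^(-3t)(sin(3t)·(-2,1) - cos(3t)·(3,-1)).
General solution: K_1X_1 + K_2X_2.

x(t) = 3K_1e^(-3t)sin(3t) - 2K_1e^(-3t)cos(3t) - 2K_2e^(-3t)sin(3t) - 3K_2e^(-3t)cos(3t), y(t) = -K_1e^(-3t)sin(3t) + K_1e^(-3t)cos(3t) + K_2e^(-3t)sin(3t) + K_2e^(-3t)cos(3t)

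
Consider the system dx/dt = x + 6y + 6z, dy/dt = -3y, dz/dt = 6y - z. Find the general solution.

x(t) = -3c_1e^(-3t) - 3c_2e^(-t) + c_3e^(t), y(t) = -c_1e^(-3t), z(t) = 3c_1e^(-3t) + c_2e^(-t)

Coefficient matrix A = [[1, 6, 6], [0, -3, 0], [0, 6, -1]].
det(A - λI) = 0 gives eigenvalues λ = -3, -1, 1.
For λ=-3: eigenvector (-3,-1,3).
For λ=-1: eigenvector (-3,0,1).
For λ=1: eigenvector (1,0,0).
General solution: c_1e^(-3t)(-3,-1,3) + c_2e^(-t)(-3,0,1) + c_3e^(t)(1,0,0).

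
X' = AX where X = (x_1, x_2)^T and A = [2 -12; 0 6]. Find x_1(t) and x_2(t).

Coefficient matrix A = [[2, -12], [0, 6]].
Characteristic polynomial det(A - λI) = λ^2 - 8λ + 12 = 0.
Eigenvalues λ = 6, 2.
For λ=6: (A-λI) row 1 is [-4, -12], so an eigenvector is (-3, 1).
For λ=2: (A-λI) row 1 is [0, -12], so an eigenvector is (-1, 0).
General solution: C_1e^(6t)(-3,1) + C_2e^(2t)(-1,0).

x_1(t) = -3C_1e^(6t) - C_2e^(2t), x_2(t) = C_1e^(6t)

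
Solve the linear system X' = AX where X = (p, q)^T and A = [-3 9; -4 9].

p(t) = 3c_1e^(3t) + 3c_2te^(3t) + c_2e^(3t), q(t) = 2c_1e^(3t) + 2c_2te^(3t) + c_2e^(3t)

Coefficient matrix A = [[-3, 9], [-4, 9]].
Characteristic polynomial det(A - λI) = λ^2 - 6λ + 9 = 0.
Single eigenvalue λ = 3 with algebraic multiplicity 2.
Eigenvector v = (3,2); generalized eigenvector w with (A-λI)w=v is (1,1).
General solution: e^(3t)[c_1·v + c_2·(t·v + w)].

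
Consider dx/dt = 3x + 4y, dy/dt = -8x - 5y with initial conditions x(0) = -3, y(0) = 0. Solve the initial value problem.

x(t) = -3e^(-t)sin(4t) - 3e^(-t)cos(4t), y(t) = 6e^(-t)sin(4t)

Coefficient matrix A = [[3, 4], [-8, -5]].
Characteristic polynomial det(A - λI) = λ^2 + 2λ + 17 = 0.
Eigenvalues λ = -1 ± 4i (complex conjugate pair).
For λ=-1+4i: an eigenvector is (0,1) - i(1,-1) = (0 - i, 1 + i).
A real fundamental pair from Re and Im of e^((-1+4i)t)v: X_1 = e^(-t)(cos(4t)·(0,1) + sin(4t)·(1,-1)), X_2 = e^(-t)(sin(4t)·(0,1) - cos(4t)·(1,-1)).
General solution: C_1X_1 + C_2X_2.
Applying x(0)=-3, y(0)=0 gives C_1=-3, C_2=3.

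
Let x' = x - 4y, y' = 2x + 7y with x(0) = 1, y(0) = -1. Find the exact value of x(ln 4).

1024

A = [[1,-4],[2,7]]; eigenvalues λ = 3, 5.
Eigenvectors: (-2,1) for λ=3, (1,-1) for λ=5.
From the initial condition, c_1 = 0, c_2 = 1.
x(ln 4) = (0)(4^3)(-2) + (1)(4^5)(1) = 1024.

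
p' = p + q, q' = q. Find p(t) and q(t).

p(t) = C_1e^(t) + C_2te^(t) - C_2e^(t), q(t) = C_2e^(t)

Coefficient matrix A = [[1, 1], [0, 1]].
Characteristic polynomial det(A - λI) = λ^2 - 2λ + 1 = 0.
Single eigenvalue λ = 1 with algebraic multiplicity 2.
Eigenvector v = (1,0); generalized eigenvector w with (A-λI)w=v is (-1,1).
General solution: e^(t)[C_1·v + C_2·(t·v + w)].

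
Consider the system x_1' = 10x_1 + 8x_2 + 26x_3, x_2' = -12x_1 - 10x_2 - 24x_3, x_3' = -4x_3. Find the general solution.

Coefficient matrix A = [[10, 8, 26], [-12, -10, -24], [0, 0, -4]].
det(A - λI) = 0 gives eigenvalues λ = -2, 2, -4.
For λ=-2: eigenvector (-2,3,0).
For λ=2: eigenvector (-1,1,0).
For λ=-4: eigenvector (-3,2,1).
General solution: C_1e^(-2t)(-2,3,0) + C_2e^(2t)(-1,1,0) + C_3e^(-4t)(-3,2,1).

x_1(t) = -2C_1e^(-2t) - C_2e^(2t) - 3C_3e^(-4t), x_2(t) = 3C_1e^(-2t) + C_2e^(2t) + 2C_3e^(-4t), x_3(t) = C_3e^(-4t)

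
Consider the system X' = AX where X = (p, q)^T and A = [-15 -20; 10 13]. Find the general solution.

Coefficient matrix A = [[-15, -20], [10, 13]].
Characteristic polynomial det(A - λI) = λ^2 + 2λ + 5 = 0.
Eigenvalues λ = -1 ± 2i (complex conjugate pair).
For λ=-1+2i: an eigenvector is (-1,1) - i(-3,2) = (-1 + 3i, 1 - 2i).
A real fundamental pair from Re and Im of e^((-1+2i)t)v: X_1 = e^(-t)(cos(2t)·(-1,1) + sin(2t)·(-3,2)), X_2 = e^(-t)(sin(2t)·(-1,1) - cos(2t)·(-3,2)).
General solution: C_1X_1 + C_2X_2.

p(t) = -3C_1e^(-t)sin(2t) - C_1e^(-t)cos(2t) - C_2e^(-t)sin(2t) + 3C_2e^(-t)cos(2t), q(t) = 2C_1e^(-t)sin(2t) + C_1e^(-t)cos(2t) + C_2e^(-t)sin(2t) - 2C_2e^(-t)cos(2t)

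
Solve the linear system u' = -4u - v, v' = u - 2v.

u(t) = K_1e^(-3t) + K_2te^(-3t) + K_2e^(-3t), v(t) = -K_1e^(-3t) - K_2te^(-3t) - 2K_2e^(-3t)

Coefficient matrix A = [[-4, -1], [1, -2]].
Characteristic polynomial det(A - λI) = λ^2 + 6λ + 9 = 0.
Single eigenvalue λ = -3 with algebraic multiplicity 2.
Eigenvector v = (1,-1); generalized eigenvector w with (A-λI)w=v is (1,-2).
General solution: e^(-3t)[K_1·v + K_2·(t·v + w)].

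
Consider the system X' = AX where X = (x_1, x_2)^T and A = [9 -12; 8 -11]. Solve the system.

Coefficient matrix A = [[9, -12], [8, -11]].
Characteristic polynomial det(A - λI) = λ^2 + 2λ - 3 = 0.
Eigenvalues λ = -3, 1.
For λ=-3: (A-λI) row 1 is [12, -12], so an eigenvector is (1, 1).
For λ=1: (A-λI) row 1 is [8, -12], so an eigenvector is (3, 2).
General solution: K_1e^(-3t)(1,1) + K_2e^(t)(3,2).

x_1(t) = K_1e^(-3t) + 3K_2e^(t), x_2(t) = K_1e^(-3t) + 2K_2e^(t)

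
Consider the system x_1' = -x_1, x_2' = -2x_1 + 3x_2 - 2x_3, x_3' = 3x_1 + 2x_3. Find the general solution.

x_1(t) = -K_3e^(-t), x_2(t) = 2K_1e^(2t) + K_2e^(3t), x_3(t) = K_1e^(2t) + K_3e^(-t)

Coefficient matrix A = [[-1, 0, 0], [-2, 3, -2], [3, 0, 2]].
det(A - λI) = 0 gives eigenvalues λ = 2, 3, -1.
For λ=2: eigenvector (0,2,1).
For λ=3: eigenvector (0,1,0).
For λ=-1: eigenvector (-1,0,1).
General solution: K_1e^(2t)(0,2,1) + K_2e^(3t)(0,1,0) + K_3e^(-t)(-1,0,1).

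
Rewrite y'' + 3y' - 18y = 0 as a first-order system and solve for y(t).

Let x_1 = y, x_2 = y'. Then x_1' = x_2 and x_2' = 18x_1 - 3x_2.
A = [[0,1],[18,-3]]; det(A-λI) = λ^2 + 3λ - 18.
Eigenvalues λ = -6, 3 with eigenvectors (1,-6), (1,3).

y(t) = C_1e^(-6t) + C_2e^(3t)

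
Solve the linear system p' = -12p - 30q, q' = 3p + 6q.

p(t) = c_1e^(-3t)sin(3t) + 3c_1e^(-3t)cos(3t) + 3c_2e^(-3t)sin(3t) - c_2e^(-3t)cos(3t), q(t) = -c_1e^(-3t)cos(3t) - c_2e^(-3t)sin(3t)

Coefficient matrix A = [[-12, -30], [3, 6]].
Characteristic polynomial det(A - λI) = λ^2 + 6λ + 18 = 0.
Eigenvalues λ = -3 ± 3i (complex conjugate pair).
For λ=-3+3i: an eigenvector is (3,-1) - i(1,0) = (3 - i, -1).
A real fundamental pair from Re and Im of e^((-3+3i)t)v: X_1 = e^(-3t)(cos(3t)·(3,-1) + sin(3t)·(1,0)), X_2 = e^(-3t)(sin(3t)·(3,-1) - cos(3t)·(1,0)).
General solution: c_1X_1 + c_2X_2.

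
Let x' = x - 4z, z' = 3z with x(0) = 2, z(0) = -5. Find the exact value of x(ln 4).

608

A = [[1,-4],[0,3]]; eigenvalues λ = 3, 1.
Eigenvectors: (2,-1) for λ=3, (1,0) for λ=1.
From the initial condition, c_1 = 5, c_2 = -8.
x(ln 4) = (5)(4^3)(2) + (-8)(4^1)(1) = 608.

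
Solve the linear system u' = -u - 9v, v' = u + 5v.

Coefficient matrix A = [[-1, -9], [1, 5]].
Characteristic polynomial det(A - λI) = λ^2 - 4λ + 4 = 0.
Single eigenvalue λ = 2 with algebraic multiplicity 2.
Eigenvector v = (-3,1); generalized eigenvector w with (A-λI)w=v is (-2,1).
General solution: e^(2t)[C_1·v + C_2·(t·v + w)].

u(t) = -3C_1e^(2t) - 3C_2te^(2t) - 2C_2e^(2t), v(t) = C_1e^(2t) + C_2te^(2t) + C_2e^(2t)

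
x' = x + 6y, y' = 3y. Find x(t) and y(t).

x(t) = -3C_1e^(3t) + C_2e^(t), y(t) = -C_1e^(3t)

Coefficient matrix A = [[1, 6], [0, 3]].
Characteristic polynomial det(A - λI) = λ^2 - 4λ + 3 = 0.
Eigenvalues λ = 3, 1.
For λ=3: (A-λI) row 1 is [-2, 6], so an eigenvector is (-3, -1).
For λ=1: (A-λI) row 1 is [0, 6], so an eigenvector is (1, 0).
General solution: C_1e^(3t)(-3,-1) + C_2e^(t)(1,0).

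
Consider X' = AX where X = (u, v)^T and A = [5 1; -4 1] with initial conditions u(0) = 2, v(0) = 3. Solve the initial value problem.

Coefficient matrix A = [[5, 1], [-4, 1]].
Characteristic polynomial det(A - λI) = λ^2 - 6λ + 9 = 0.
Single eigenvalue λ = 3 with algebraic multiplicity 2.
Eigenvector v = (1,-2); generalized eigenvector w with (A-λI)w=v is (2,-3).
General solution: e^(3t)[C_1·v + C_2·(t·v + w)].
Applying u(0)=2, v(0)=3 gives C_1=-12, C_2=7.

u(t) = 7te^(3t) + 2e^(3t), v(t) = -14te^(3t) + 3e^(3t)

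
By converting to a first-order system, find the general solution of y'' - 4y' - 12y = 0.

y(t) = c_1e^(-2t) + c_2e^(6t)

Let x_1 = y, x_2 = y'. Then x_1' = x_2 and x_2' = 12x_1 + 4x_2.
A = [[0,1],[12,4]]; det(A-λI) = λ^2 - 4λ - 12.
Eigenvalues λ = -2, 6 with eigenvectors (1,-2), (1,6).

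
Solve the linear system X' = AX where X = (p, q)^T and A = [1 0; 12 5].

Coefficient matrix A = [[1, 0], [12, 5]].
Characteristic polynomial det(A - λI) = λ^2 - 6λ + 5 = 0.
Eigenvalues λ = 1, 5.
For λ=1: (A-λI) row 2 is [12, 4], so an eigenvector is (1, -3).
For λ=5: (A-λI) row 1 is [-4, 0], so an eigenvector is (0, -1).
General solution: K_1e^(t)(1,-3) + K_2e^(5t)(0,-1).

p(t) = K_1e^(t), q(t) = -3K_1e^(t) - K_2e^(5t)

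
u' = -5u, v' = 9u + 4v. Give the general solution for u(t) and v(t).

Coefficient matrix A = [[-5, 0], [9, 4]].
Characteristic polynomial det(A - λI) = λ^2 + λ - 20 = 0.
Eigenvalues λ = -5, 4.
For λ=-5: (A-λI) row 2 is [9, 9], so an eigenvector is (-1, 1).
For λ=4: (A-λI) row 1 is [-9, 0], so an eigenvector is (0, -1).
General solution: K_1e^(-5t)(-1,1) + K_2e^(4t)(0,-1).

u(t) = -K_1e^(-5t), v(t) = K_1e^(-5t) - K_2e^(4t)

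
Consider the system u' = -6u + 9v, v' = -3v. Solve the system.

Coefficient matrix A = [[-6, 9], [0, -3]].
Characteristic polynomial det(A - λI) = λ^2 + 9λ + 18 = 0.
Eigenvalues λ = -3, -6.
For λ=-3: (A-λI) row 1 is [-3, 9], so an eigenvector is (-3, -1).
For λ=-6: (A-λI) row 1 is [0, 9], so an eigenvector is (-1, 0).
General solution: c_1e^(-3t)(-3,-1) + c_2e^(-6t)(-1,0).

u(t) = -3c_1e^(-3t) - c_2e^(-6t), v(t) = -c_1e^(-3t)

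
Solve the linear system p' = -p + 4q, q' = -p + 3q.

p(t) = 2c_1e^(t) + 2c_2te^(t) - c_2e^(t), q(t) = c_1e^(t) + c_2te^(t)

Coefficient matrix A = [[-1, 4], [-1, 3]].
Characteristic polynomial det(A - λI) = λ^2 - 2λ + 1 = 0.
Single eigenvalue λ = 1 with algebraic multiplicity 2.
Eigenvector v = (2,1); generalized eigenvector w with (A-λI)w=v is (-1,0).
General solution: e^(t)[c_1·v + c_2·(t·v + w)].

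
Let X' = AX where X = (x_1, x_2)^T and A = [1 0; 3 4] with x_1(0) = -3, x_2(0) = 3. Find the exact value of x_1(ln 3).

A = [[1,0],[3,4]]; eigenvalues λ = 1, 4.
Eigenvectors: (1,-1) for λ=1, (0,-1) for λ=4.
From the initial condition, c_1 = -3, c_2 = 0.
x_1(ln 3) = (-3)(3^1)(1) + (0)(3^4)(0) = -9.

-9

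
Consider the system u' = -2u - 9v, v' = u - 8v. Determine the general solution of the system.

u(t) = 3c_1e^(-5t) + 3c_2te^(-5t) + c_2e^(-5t), v(t) = c_1e^(-5t) + c_2te^(-5t)

Coefficient matrix A = [[-2, -9], [1, -8]].
Characteristic polynomial det(A - λI) = λ^2 + 10λ + 25 = 0.
Single eigenvalue λ = -5 with algebraic multiplicity 2.
Eigenvector v = (3,1); generalized eigenvector w with (A-λI)w=v is (1,0).
General solution: e^(-5t)[c_1·v + c_2·(t·v + w)].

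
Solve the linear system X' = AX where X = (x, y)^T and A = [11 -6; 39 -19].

Coefficient matrix A = [[11, -6], [39, -19]].
Characteristic polynomial det(A - λI) = λ^2 + 8λ + 25 = 0.
Eigenvalues λ = -4 ± 3i (complex conjugate pair).
For λ=-4+3i: an eigenvector is (1,2) - i(1,3) = (1 - i, 2 - 3i).
A real fundamental pair from Re and Im of e^((-4+3i)t)v: X_1 = e^(-4t)(cos(3t)·(1,2) + sin(3t)·(1,3)), X_2 = e^(-4t)(sin(3t)·(1,2) - cos(3t)·(1,3)).
General solution: C_1X_1 + C_2X_2.

x(t) = C_1e^(-4t)sin(3t) + C_1e^(-4t)cos(3t) + C_2e^(-4t)sin(3t) - C_2e^(-4t)cos(3t), y(t) = 3C_1e^(-4t)sin(3t) + 2C_1e^(-4t)cos(3t) + 2C_2e^(-4t)sin(3t) - 3C_2e^(-4t)cos(3t)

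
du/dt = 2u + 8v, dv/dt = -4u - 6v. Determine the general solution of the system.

Coefficient matrix A = [[2, 8], [-4, -6]].
Characteristic polynomial det(A - λI) = λ^2 + 4λ + 20 = 0.
Eigenvalues λ = -2 ± 4i (complex conjugate pair).
For λ=-2+4i: an eigenvector is (-1,1) - i(1,0) = (-1 - i, 1).
A real fundamental pair from Re and Im of e^((-2+4i)t)v: X_1 = e^(-2t)(cos(4t)·(-1,1) + sin(4t)·(1,0)), X_2 = e^(-2t)(sin(4t)·(-1,1) - cos(4t)·(1,0)).
General solution: C_1X_1 + C_2X_2.

u(t) = C_1e^(-2t)sin(4t) - C_1e^(-2t)cos(4t) - C_2e^(-2t)sin(4t) - C_2e^(-2t)cos(4t), v(t) = C_1e^(-2t)cos(4t) + C_2e^(-2t)sin(4t)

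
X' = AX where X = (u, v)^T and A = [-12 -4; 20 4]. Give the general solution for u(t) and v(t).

u(t) = C_1e^(-4t)cos(4t) + C_2e^(-4t)sin(4t), v(t) = C_1e^(-4t)sin(4t) - 2C_1e^(-4t)cos(4t) - 2C_2e^(-4t)sin(4t) - C_2e^(-4t)cos(4t)

Coefficient matrix A = [[-12, -4], [20, 4]].
Characteristic polynomial det(A - λI) = λ^2 + 8λ + 32 = 0.
Eigenvalues λ = -4 ± 4i (complex conjugate pair).
For λ=-4+4i: an eigenvector is (1,-2) - i(0,1) = (1, -2 - i).
A real fundamental pair from Re and Im of e^((-4+4i)t)v: X_1 = e^(-4t)(cos(4t)·(1,-2) + sin(4t)·(0,1)), X_2 = e^(-4t)(sin(4t)·(1,-2) - cos(4t)·(0,1)).
General solution: C_1X_1 + C_2X_2.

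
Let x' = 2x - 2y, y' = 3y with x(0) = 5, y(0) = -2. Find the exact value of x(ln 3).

117

A = [[2,-2],[0,3]]; eigenvalues λ = 3, 2.
Eigenvectors: (2,-1) for λ=3, (1,0) for λ=2.
From the initial condition, c_1 = 2, c_2 = 1.
x(ln 3) = (2)(3^3)(2) + (1)(3^2)(1) = 117.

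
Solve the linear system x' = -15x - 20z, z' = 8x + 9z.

x(t) = C_1e^(-3t)sin(4t) - 2C_1e^(-3t)cos(4t) - 2C_2e^(-3t)sin(4t) - C_2e^(-3t)cos(4t), z(t) = -C_1e^(-3t)sin(4t) + C_1e^(-3t)cos(4t) + C_2e^(-3t)sin(4t) + C_2e^(-3t)cos(4t)

Coefficient matrix A = [[-15, -20], [8, 9]].
Characteristic polynomial det(A - λI) = λ^2 + 6λ + 25 = 0.
Eigenvalues λ = -3 ± 4i (complex conjugate pair).
For λ=-3+4i: an eigenvector is (-2,1) - i(1,-1) = (-2 - i, 1 + i).
A real fundamental pair from Re and Im of e^((-3+4i)t)v: X_1 = e^(-3t)(cos(4t)·(-2,1) + sin(4t)·(1,-1)), X_2 = e^(-3t)(sin(4t)·(-2,1) - cos(4t)·(1,-1)).
General solution: C_1X_1 + C_2X_2.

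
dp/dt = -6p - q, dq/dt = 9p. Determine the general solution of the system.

p(t) = -K_1e^(-3t) - K_2te^(-3t), q(t) = 3K_1e^(-3t) + 3K_2te^(-3t) + K_2e^(-3t)

Coefficient matrix A = [[-6, -1], [9, 0]].
Characteristic polynomial det(A - λI) = λ^2 + 6λ + 9 = 0.
Single eigenvalue λ = -3 with algebraic multiplicity 2.
Eigenvector v = (-1,3); generalized eigenvector w with (A-λI)w=v is (0,1).
General solution: e^(-3t)[K_1·v + K_2·(t·v + w)].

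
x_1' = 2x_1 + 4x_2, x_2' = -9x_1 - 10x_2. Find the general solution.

x_1(t) = -2C_1e^(-4t) - 2C_2te^(-4t) + C_2e^(-4t), x_2(t) = 3C_1e^(-4t) + 3C_2te^(-4t) - 2C_2e^(-4t)

Coefficient matrix A = [[2, 4], [-9, -10]].
Characteristic polynomial det(A - λI) = λ^2 + 8λ + 16 = 0.
Single eigenvalue λ = -4 with algebraic multiplicity 2.
Eigenvector v = (-2,3); generalized eigenvector w with (A-λI)w=v is (1,-2).
General solution: e^(-4t)[C_1·v + C_2·(t·v + w)].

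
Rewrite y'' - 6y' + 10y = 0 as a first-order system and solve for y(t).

y(t) = K_1e^(3t)cos(t) + K_2e^(3t)sin(t)

Let x_1 = y, x_2 = y'. Then x_1' = x_2 and x_2' = -10x_1 + 6x_2.
A = [[0,1],[-10,6]]; det(A-λI) = λ^2 - 6λ + 10.
Eigenvalues λ = 3 ± i.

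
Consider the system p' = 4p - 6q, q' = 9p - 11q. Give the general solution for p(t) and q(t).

p(t) = 2C_1e^(-5t) - C_2e^(-2t), q(t) = 3C_1e^(-5t) - C_2e^(-2t)

Coefficient matrix A = [[4, -6], [9, -11]].
Characteristic polynomial det(A - λI) = λ^2 + 7λ + 10 = 0.
Eigenvalues λ = -5, -2.
For λ=-5: (A-λI) row 1 is [9, -6], so an eigenvector is (2, 3).
For λ=-2: (A-λI) row 1 is [6, -6], so an eigenvector is (-1, -1).
General solution: C_1e^(-5t)(2,3) + C_2e^(-2t)(-1,-1).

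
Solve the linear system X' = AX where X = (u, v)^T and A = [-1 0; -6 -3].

u(t) = -c_1e^(-t), v(t) = 3c_1e^(-t) - c_2e^(-3t)

Coefficient matrix A = [[-1, 0], [-6, -3]].
Characteristic polynomial det(A - λI) = λ^2 + 4λ + 3 = 0.
Eigenvalues λ = -1, -3.
For λ=-1: (A-λI) row 2 is [-6, -2], so an eigenvector is (-1, 3).
For λ=-3: (A-λI) row 1 is [2, 0], so an eigenvector is (0, -1).
General solution: c_1e^(-t)(-1,3) + c_2e^(-3t)(0,-1).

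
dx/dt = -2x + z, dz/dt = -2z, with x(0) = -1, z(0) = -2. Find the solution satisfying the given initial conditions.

Coefficient matrix A = [[-2, 1], [0, -2]].
Characteristic polynomial det(A - λI) = λ^2 + 4λ + 4 = 0.
Single eigenvalue λ = -2 with algebraic multiplicity 2.
Eigenvector v = (-1,0); generalized eigenvector w with (A-λI)w=v is (-2,-1).
General solution: e^(-2t)[c_1·v + c_2·(t·v + w)].
Applying x(0)=-1, z(0)=-2 gives c_1=-3, c_2=2.

x(t) = -2te^(-2t) - e^(-2t), z(t) = -2e^(-2t)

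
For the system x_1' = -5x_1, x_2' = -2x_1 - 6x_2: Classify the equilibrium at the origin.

stable node

A = [[-5,0],[-2,-6]]; det(A-λI) = λ^2 + 11λ + 30.
λ = -6, -5: both negative.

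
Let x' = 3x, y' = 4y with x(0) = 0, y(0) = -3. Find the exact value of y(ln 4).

-768

A = [[3,0],[0,4]]; eigenvalues λ = 4, 3.
Eigenvectors: (0,1) for λ=4, (-1,0) for λ=3.
From the initial condition, c_1 = -3, c_2 = 0.
y(ln 4) = (-3)(4^4)(1) + (0)(4^3)(0) = -768.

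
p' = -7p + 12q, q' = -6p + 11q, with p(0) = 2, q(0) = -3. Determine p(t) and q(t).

p(t) = -8e^(5t) + 10e^(-t), q(t) = -8e^(5t) + 5e^(-t)

Coefficient matrix A = [[-7, 12], [-6, 11]].
Characteristic polynomial det(A - λI) = λ^2 - 4λ - 5 = 0.
Eigenvalues λ = -1, 5.
For λ=-1: (A-λI) row 1 is [-6, 12], so an eigenvector is (-2, -1).
For λ=5: (A-λI) row 1 is [-12, 12], so an eigenvector is (1, 1).
General solution: K_1e^(-t)(-2,-1) + K_2e^(5t)(1,1).
Applying p(0)=2, q(0)=-3 gives K_1=-5, K_2=-8.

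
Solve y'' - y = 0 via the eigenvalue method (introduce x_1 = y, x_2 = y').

Let x_1 = y, x_2 = y'. Then x_1' = x_2 and x_2' = x_1.
A = [[0,1],[1,0]]; det(A-λI) = λ^2 - 1.
Eigenvalues λ = 1, -1 with eigenvectors (1,1), (1,-1).

y(t) = C_1e^(t) + C_2e^(-t)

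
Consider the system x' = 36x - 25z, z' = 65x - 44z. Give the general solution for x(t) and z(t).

Coefficient matrix A = [[36, -25], [65, -44]].
Characteristic polynomial det(A - λI) = λ^2 + 8λ + 41 = 0.
Eigenvalues λ = -4 ± 5i (complex conjugate pair).
For λ=-4+5i: an eigenvector is (-1,-2) - i(2,3) = (-1 - 2i, -2 - 3i).
A real fundamental pair from Re and Im of e^((-4+5i)t)v: X_1 = e^(-4t)(cos(5t)·(-1,-2) + sin(5t)·(2,3)), X_2 = e^(-4t)(sin(5t)·(-1,-2) - cos(5t)·(2,3)).
General solution: C_1X_1 + C_2X_2.

x(t) = 2C_1e^(-4t)sin(5t) - C_1e^(-4t)cos(5t) - C_2e^(-4t)sin(5t) - 2C_2e^(-4t)cos(5t), z(t) = 3C_1e^(-4t)sin(5t) - 2C_1e^(-4t)cos(5t) - 2C_2e^(-4t)sin(5t) - 3C_2e^(-4t)cos(5t)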